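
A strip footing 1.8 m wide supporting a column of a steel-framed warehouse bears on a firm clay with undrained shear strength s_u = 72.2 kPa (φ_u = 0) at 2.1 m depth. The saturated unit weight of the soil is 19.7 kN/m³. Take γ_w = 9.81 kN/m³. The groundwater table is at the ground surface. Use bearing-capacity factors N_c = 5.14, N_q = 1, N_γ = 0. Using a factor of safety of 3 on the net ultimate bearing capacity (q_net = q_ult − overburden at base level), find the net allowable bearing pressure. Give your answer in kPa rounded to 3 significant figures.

γ' = 19.7 − 9.81 = 9.89 kN/m³ (submerged throughout). q = 9.89 × 2.1 = 20.769 kPa.
c·N_c = 72.2 × 5.14 = 371.11 kPa
q·N_q = 20.769 × 1 = 20.769 kPa
q_ult = 371.11 + 20.769 = 391.88 kPa.
q_net = 391.88 − 20.769 = 371.11 kPa.
q_all(net) = 371.11 / 3 = 123.7 kPa.

q_all(net) ≈ 124 kPa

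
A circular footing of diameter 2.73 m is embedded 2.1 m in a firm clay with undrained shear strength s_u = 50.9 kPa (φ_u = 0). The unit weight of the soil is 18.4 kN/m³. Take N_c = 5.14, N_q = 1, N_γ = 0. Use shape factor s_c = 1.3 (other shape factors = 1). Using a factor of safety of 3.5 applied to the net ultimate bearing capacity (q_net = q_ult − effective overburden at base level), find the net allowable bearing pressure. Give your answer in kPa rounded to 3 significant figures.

q_all(net) ≈ 97.2 kPa

Effective surcharge at the founding depth q = γ·D_f = 18.4 × 2.1 = 38.64 kPa.
q_ult = c·N_c·s_c + q·N_q
     = 50.9 × 5.14 × 1.3 + 38.64 × 1
     = 340.11 + 38.64 = 378.75 kPa.
Net ultimate: q_net = 378.75 − 38.64 = 340.11 kPa.
q_all(net) = 340.11 / 3.5 = 97.175 kPa.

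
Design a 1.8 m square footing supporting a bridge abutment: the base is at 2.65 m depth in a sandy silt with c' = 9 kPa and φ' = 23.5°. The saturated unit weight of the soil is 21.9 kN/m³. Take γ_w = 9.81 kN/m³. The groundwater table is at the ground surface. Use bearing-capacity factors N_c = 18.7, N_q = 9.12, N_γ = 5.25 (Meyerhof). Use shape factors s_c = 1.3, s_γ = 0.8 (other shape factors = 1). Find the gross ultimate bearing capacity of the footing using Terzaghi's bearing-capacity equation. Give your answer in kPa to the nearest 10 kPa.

q_ult ≈ 560 kPa

γ' = 21.9 − 9.81 = 12.09 kN/m³ (submerged throughout). q = 12.09 × 2.65 = 32.038 kPa; the same γ' applies in the ½γBN_γ term.
c·N_c·s_c = 9 × 18.7 × 1.3 = 218.79 kPa
q·N_q = 32.038 × 9.12 = 292.19 kPa
0.5·γ·B·N_γ·s_γ = 0.5 × 12.09 × 1.8 × 5.25 × 0.8 = 45.7 kPa
q_ult = 218.79 + 292.19 + 45.7 = 556.68 kPa.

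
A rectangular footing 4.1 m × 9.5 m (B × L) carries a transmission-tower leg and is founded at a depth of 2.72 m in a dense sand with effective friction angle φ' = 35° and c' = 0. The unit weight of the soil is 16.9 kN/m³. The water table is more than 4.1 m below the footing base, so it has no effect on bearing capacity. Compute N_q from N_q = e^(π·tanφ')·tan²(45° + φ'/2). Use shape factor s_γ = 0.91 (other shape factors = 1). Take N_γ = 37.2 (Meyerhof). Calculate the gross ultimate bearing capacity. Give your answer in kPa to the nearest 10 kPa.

tan35° = 0.7002, so N_q = e^(π×0.7002)·tan²(62.5°) = 9.023 × 3.69 = 33.3.
q = γ·D_f = 16.9 × 2.72 = 45.968 kPa.
q·N_q = 45.968 × 33.296 = 1530.6 kPa
0.5·γ·B·N_γ·s_γ = 0.5 × 16.9 × 4.1 × 37.2 × 0.91 = 1172.8 kPa
q_ult = 1530.6 + 1172.8 = 2703.4 kPa.

q_ult ≈ 2700 kPa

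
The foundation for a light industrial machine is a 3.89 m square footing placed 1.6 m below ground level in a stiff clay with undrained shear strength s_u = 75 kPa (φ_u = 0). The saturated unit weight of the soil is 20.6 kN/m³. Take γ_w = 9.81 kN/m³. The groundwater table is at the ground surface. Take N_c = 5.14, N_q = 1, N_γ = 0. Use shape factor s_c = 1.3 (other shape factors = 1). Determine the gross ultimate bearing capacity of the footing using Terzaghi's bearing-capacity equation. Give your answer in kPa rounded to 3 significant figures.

With the water table at the surface the whole profile is submerged: γ' = 20.6 − 9.81 = 10.79 kN/m³, so q = γ'·D_f = 17.264 kPa.
q_ult = c·N_c·s_c + q·N_q
     = 75 × 5.14 × 1.3 + 17.264 × 1
     = 501.15 + 17.264 = 518.41 kPa.

q_ult ≈ 518 kPa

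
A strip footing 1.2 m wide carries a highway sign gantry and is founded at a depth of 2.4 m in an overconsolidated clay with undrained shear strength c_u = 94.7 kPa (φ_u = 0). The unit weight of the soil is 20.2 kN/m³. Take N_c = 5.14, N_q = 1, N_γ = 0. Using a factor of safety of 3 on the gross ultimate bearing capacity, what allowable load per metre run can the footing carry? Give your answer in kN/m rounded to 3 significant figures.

≈ 214 kN/m

Overburden at base level: q = 20.2 × 2.4 = 48.48 kPa.
Cohesion term c·N_c = 94.7 × 5.14 = 486.76 kPa; surcharge term q·N_q = 48.48 × 1 = 48.48 kPa.
q_ult = 486.76 + 48.48 = 535.24 kPa.
Gross allowable pressure q_all = 535.24 / 3 = 178.41 kPa.
Allowable wall load = q_all × B = 178.41 × 1.2 = 214.1 kN per metre run.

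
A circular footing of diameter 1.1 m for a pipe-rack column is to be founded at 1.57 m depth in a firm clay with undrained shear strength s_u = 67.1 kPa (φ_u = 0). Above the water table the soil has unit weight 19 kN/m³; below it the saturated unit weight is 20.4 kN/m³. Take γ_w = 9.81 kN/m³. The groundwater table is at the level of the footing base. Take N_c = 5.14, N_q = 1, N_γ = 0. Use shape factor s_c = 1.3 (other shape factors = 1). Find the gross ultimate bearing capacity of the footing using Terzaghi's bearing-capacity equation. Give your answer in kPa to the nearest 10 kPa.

q_ult ≈ 480 kPa

Overburden at base level: q = 19 × 1.57 = 29.83 kPa.
Cohesion term c·N_c·s_c = 67.1 × 5.14 × 1.3 = 448.36 kPa; surcharge term q·N_q = 29.83 × 1 = 29.83 kPa.
q_ult = 448.36 + 29.83 = 478.19 kPa.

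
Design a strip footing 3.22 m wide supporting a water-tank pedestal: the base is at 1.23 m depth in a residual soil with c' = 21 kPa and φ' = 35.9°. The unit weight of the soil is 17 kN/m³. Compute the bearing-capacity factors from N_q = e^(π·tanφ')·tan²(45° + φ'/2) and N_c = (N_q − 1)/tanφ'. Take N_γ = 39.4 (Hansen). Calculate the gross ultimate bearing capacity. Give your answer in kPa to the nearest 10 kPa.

q_ult ≈ 2910 kPa

tan35.9° = 0.7239, so N_q = e^(π×0.7239)·tan²(62.95°) = 9.719 × 3.835 = 37.28.
N_c = (37.28 − 1)/tan35.9° = 50.11.
Effective surcharge at the founding depth q = γ·D_f = 17 × 1.23 = 20.91 kPa.
q_ult = c·N_c + q·N_q + 0.5·γ·B·N_γ
     = 21 × 50.115 + 20.91 × 37.277 + 0.5 × 17 × 3.22 × 39.4
     = 1052.4 + 779.46 + 1078.4 = 2910.2 kPa.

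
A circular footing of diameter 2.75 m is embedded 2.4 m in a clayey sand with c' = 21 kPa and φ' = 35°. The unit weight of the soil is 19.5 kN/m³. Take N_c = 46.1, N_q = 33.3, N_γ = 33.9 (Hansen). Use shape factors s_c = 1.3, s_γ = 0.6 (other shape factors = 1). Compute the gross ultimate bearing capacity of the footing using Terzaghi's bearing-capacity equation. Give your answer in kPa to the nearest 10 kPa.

Effective surcharge at the founding depth q = γ·D_f = 19.5 × 2.4 = 46.8 kPa.
q_ult = c·N_c·s_c + q·N_q + 0.5·γ·B·N_γ·s_γ
     = 21 × 46.1 × 1.3 + 46.8 × 33.3 + 0.5 × 19.5 × 2.75 × 33.9 × 0.6
     = 1258.5 + 1558.4 + 545.37 = 3362.3 kPa.

q_ult ≈ 3360 kPa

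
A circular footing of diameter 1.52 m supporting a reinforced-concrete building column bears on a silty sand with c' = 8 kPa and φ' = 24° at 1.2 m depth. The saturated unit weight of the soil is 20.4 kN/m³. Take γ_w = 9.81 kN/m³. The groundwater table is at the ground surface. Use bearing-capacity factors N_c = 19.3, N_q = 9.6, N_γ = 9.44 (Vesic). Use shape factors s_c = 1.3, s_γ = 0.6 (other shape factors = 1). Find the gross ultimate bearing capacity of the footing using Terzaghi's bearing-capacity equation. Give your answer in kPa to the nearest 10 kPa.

γ' = 20.4 − 9.81 = 10.59 kN/m³ (submerged throughout). q = 10.59 × 1.2 = 12.708 kPa; the same γ' applies in the ½γBN_γ term.
c·N_c·s_c = 8 × 19.3 × 1.3 = 200.72 kPa
q·N_q = 12.708 × 9.6 = 122 kPa
0.5·γ·B·N_γ·s_γ = 0.5 × 10.59 × 1.52 × 9.44 × 0.6 = 45.586 kPa
q_ult = 200.72 + 122 + 45.586 = 368.3 kPa.

q_ult ≈ 370 kPa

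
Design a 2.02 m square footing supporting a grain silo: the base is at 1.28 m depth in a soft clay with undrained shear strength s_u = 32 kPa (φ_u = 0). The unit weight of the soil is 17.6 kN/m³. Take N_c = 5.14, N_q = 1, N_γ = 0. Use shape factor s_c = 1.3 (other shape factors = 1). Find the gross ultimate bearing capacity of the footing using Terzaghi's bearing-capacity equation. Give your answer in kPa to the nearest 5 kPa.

q = γ·D_f = 17.6 × 1.28 = 22.528 kPa.
c·N_c·s_c = 32 × 5.14 × 1.3 = 213.82 kPa
q·N_q = 22.528 × 1 = 22.528 kPa
q_ult = 213.82 + 22.528 = 236.35 kPa.

q_ult ≈ 235 kPa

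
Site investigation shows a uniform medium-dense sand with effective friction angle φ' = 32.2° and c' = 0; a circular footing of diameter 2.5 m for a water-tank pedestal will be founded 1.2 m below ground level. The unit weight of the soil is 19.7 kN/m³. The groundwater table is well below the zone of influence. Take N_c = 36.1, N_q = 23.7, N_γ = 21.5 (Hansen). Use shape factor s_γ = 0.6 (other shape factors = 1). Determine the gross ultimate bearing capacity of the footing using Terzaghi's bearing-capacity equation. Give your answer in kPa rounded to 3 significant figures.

q = γ·D_f = 19.7 × 1.2 = 23.64 kPa.
q·N_q = 23.64 × 23.7 = 560.27 kPa
0.5·γ·B·N_γ·s_γ = 0.5 × 19.7 × 2.5 × 21.5 × 0.6 = 317.66 kPa
q_ult = 560.27 + 317.66 = 877.93 kPa.

q_ult ≈ 878 kPa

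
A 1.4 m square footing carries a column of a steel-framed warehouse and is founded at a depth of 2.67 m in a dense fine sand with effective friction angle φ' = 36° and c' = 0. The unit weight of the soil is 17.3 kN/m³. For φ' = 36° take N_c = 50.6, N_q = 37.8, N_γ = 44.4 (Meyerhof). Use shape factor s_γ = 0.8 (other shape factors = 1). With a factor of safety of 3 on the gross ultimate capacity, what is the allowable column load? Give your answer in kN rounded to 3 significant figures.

P_all ≈ 1420 kN

Overburden at base level: q = 17.3 × 2.67 = 46.191 kPa.
Surcharge term q·N_q = 46.191 × 37.8 = 1746 kPa; self-weight term 0.5·γ·B·N_γ·s_γ = 0.5 × 17.3 × 1.4 × 44.4 × 0.8 = 430.15 kPa.
q_ult = 1746 + 430.15 = 2176.2 kPa.
Gross allowable pressure q_all = 2176.2 / 3 = 725.39 kPa.
Footing area = 1.96 m², so allowable column load = 725.39 × 1.96 = 1421.8 kN.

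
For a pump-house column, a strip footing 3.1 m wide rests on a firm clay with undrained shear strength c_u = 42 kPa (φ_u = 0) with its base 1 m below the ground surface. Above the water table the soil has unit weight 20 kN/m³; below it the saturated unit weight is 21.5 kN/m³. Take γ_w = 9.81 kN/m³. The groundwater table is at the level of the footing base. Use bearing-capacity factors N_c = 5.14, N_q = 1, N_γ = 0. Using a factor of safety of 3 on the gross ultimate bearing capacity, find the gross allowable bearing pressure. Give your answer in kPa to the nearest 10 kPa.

q_all ≈ 80 kPa

Effective surcharge at the founding depth q = γ·D_f = 20 × 1 = 20 kPa.
q_ult = c·N_c + q·N_q
     = 42 × 5.14 + 20 × 1
     = 215.88 + 20 = 235.88 kPa.
q_all = 235.88 / 3 = 78.627 kPa.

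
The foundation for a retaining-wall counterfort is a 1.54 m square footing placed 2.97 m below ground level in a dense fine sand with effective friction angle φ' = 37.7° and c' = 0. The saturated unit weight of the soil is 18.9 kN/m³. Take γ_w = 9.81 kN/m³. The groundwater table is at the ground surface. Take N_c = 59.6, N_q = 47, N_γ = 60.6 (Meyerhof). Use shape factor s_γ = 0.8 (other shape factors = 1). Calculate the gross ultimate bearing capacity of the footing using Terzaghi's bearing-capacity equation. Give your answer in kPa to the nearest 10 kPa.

γ' = 18.9 − 9.81 = 9.09 kN/m³ (submerged throughout). q = 9.09 × 2.97 = 26.997 kPa; the same γ' applies in the ½γBN_γ term.
q·N_q = 26.997 × 47 = 1268.9 kPa
0.5·γ·B·N_γ·s_γ = 0.5 × 9.09 × 1.54 × 60.6 × 0.8 = 339.33 kPa
q_ult = 1268.9 + 339.33 = 1608.2 kPa.

q_ult ≈ 1610 kPa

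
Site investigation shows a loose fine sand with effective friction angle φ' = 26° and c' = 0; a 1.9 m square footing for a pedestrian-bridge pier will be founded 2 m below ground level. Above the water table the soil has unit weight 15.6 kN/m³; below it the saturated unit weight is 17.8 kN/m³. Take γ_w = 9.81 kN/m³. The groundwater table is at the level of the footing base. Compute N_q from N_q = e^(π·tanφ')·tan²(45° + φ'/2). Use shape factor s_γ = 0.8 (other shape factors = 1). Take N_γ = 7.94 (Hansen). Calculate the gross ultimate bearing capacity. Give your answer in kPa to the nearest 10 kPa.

tan26° = 0.4877, so N_q = e^(π×0.4877)·tan²(58°) = 4.629 × 2.561 = 11.85.
q = γ·D_f = 15.6 × 2 = 31.2 kPa.
For the ½γBN_γ term take γ' = 17.8 − 9.81 = 7.99 kN/m³ (soil below base is submerged).
q·N_q = 31.2 × 11.854 = 369.85 kPa
0.5·γ·B·N_γ·s_γ = 0.5 × 7.99 × 1.9 × 7.94 × 0.8 = 48.215 kPa
q_ult = 369.85 + 48.215 = 418.07 kPa.

q_ult ≈ 420 kPa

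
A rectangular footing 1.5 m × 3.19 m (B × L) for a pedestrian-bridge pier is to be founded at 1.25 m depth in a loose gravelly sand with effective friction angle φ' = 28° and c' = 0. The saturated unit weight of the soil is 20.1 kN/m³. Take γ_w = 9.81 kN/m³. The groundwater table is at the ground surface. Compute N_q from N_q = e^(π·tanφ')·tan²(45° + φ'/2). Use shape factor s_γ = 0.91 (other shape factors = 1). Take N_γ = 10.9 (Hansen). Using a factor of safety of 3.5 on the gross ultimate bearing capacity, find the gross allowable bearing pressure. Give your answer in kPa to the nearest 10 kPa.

N_q = e^(π·tan28°)·tan²(59°) = 14.72.
With the water table at the surface the whole profile is submerged: γ' = 20.1 − 9.81 = 10.29 kN/m³, so q = γ'·D_f = 12.863 kPa; the same γ' applies in the ½γBN_γ term.
q_ult = q·N_q + 0.5·γ·B·N_γ·s_γ
     = 12.863 × 14.72 + 0.5 × 10.29 × 1.5 × 10.9 × 0.91
     = 189.33 + 76.55 = 265.88 kPa.
q_all = 265.88 / 3.5 = 75.967 kPa.

q_all ≈ 80 kPa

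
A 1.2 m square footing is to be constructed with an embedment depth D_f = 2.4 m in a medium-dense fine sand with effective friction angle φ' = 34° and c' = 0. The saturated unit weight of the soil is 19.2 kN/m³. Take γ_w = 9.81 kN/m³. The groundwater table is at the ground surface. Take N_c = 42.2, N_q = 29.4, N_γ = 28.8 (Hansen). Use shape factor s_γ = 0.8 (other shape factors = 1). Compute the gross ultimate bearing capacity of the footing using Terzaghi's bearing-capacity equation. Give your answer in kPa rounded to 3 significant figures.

q_ult ≈ 792 kPa

Water table at ground surface, so effective unit weight γ' = 19.2 − 9.81 = 9.39 kN/m³ is used throughout; overburden q = 9.39 × 2.4 = 22.536 kPa; the same γ' applies in the ½γBN_γ term.
Surcharge term q·N_q = 22.536 × 29.4 = 662.56 kPa; self-weight term 0.5·γ·B·N_γ·s_γ = 0.5 × 9.39 × 1.2 × 28.8 × 0.8 = 129.81 kPa.
q_ult = 662.56 + 129.81 = 792.37 kPa.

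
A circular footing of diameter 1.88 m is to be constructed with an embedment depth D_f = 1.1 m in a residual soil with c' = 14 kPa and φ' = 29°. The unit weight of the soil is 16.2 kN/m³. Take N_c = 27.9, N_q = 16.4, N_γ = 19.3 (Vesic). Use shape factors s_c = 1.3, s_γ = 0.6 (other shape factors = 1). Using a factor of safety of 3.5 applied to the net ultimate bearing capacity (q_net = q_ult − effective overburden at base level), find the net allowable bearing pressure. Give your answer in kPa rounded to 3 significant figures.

q_all(net) ≈ 274 kPa

q = γ·D_f = 16.2 × 1.1 = 17.82 kPa.
c·N_c·s_c = 14 × 27.9 × 1.3 = 507.78 kPa
q·N_q = 17.82 × 16.4 = 292.25 kPa
0.5·γ·B·N_γ·s_γ = 0.5 × 16.2 × 1.88 × 19.3 × 0.6 = 176.34 kPa
q_ult = 507.78 + 292.25 + 176.34 = 976.37 kPa.
Net ultimate: q_net = 976.37 − 17.82 = 958.55 kPa.
q_all(net) = 958.55 / 3.5 = 273.87 kPa.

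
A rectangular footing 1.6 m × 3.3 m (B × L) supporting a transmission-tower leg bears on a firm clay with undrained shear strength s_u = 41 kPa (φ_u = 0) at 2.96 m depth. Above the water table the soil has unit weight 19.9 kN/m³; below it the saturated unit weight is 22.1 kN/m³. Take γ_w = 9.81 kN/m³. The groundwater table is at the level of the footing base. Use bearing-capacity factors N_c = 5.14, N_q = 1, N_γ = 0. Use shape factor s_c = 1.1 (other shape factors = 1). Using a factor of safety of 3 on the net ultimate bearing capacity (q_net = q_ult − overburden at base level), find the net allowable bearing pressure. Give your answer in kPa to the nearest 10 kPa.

Overburden at base level: q = 19.9 × 2.96 = 58.904 kPa.
Cohesion term c·N_c·s_c = 41 × 5.14 × 1.1 = 231.81 kPa; surcharge term q·N_q = 58.904 × 1 = 58.904 kPa.
q_ult = 231.81 + 58.904 = 290.72 kPa.
q_net = 290.72 − 58.904 = 231.81 kPa.
q_all(net) = 231.81 / 3 = 77.271 kPa.

q_all(net) ≈ 80 kPa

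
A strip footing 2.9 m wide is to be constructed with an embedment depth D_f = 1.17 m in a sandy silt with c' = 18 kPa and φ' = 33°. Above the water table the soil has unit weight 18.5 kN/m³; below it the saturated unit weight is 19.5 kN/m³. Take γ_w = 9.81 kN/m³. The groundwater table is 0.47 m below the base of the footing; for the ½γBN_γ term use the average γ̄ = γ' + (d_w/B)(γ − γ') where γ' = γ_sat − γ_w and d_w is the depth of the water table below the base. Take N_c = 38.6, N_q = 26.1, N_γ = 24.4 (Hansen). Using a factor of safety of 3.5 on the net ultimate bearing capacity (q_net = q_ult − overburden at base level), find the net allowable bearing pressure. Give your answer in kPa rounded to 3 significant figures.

Overburden at base level: q = 18.5 × 1.17 = 21.645 kPa.
The water table is 0.47 m below the base (< B = 2.9 m), so the ½γBN_γ term uses γ̄ = γ' + (d_w/B)(γ − γ') = 9.69 + (0.47/2.9)(18.5 − 9.69) = 11.118 kN/m³.
Cohesion term c·N_c = 18 × 38.6 = 694.8 kPa; surcharge term q·N_q = 21.645 × 26.1 = 564.93 kPa; self-weight term 0.5·γ·B·N_γ = 0.5 × 11.118 × 2.9 × 24.4 = 393.35 kPa.
q_ult = 694.8 + 564.93 + 393.35 = 1653.1 kPa.
q_net = 1653.1 − 21.645 = 1631.4 kPa.
q_all(net) = 1631.4 / 3.5 = 466.13 kPa.

q_all(net) ≈ 466 kPa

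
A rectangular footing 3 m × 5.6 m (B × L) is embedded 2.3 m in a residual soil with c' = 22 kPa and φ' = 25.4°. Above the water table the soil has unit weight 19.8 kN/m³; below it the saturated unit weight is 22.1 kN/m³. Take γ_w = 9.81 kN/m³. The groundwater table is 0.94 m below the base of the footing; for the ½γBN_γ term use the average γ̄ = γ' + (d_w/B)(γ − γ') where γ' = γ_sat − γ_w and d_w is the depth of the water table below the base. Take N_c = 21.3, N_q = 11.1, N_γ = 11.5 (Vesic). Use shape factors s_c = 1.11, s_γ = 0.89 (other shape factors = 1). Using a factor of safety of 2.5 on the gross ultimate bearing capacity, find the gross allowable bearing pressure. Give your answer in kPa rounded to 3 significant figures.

Overburden at base level: q = 19.8 × 2.3 = 45.54 kPa.
The water table is 0.94 m below the base (< B = 3 m), so the ½γBN_γ term uses γ̄ = γ' + (d_w/B)(γ − γ') = 12.29 + (0.94/3)(19.8 − 12.29) = 14.643 kN/m³.
Cohesion term c·N_c·s_c = 22 × 21.3 × 1.11 = 520.15 kPa; surcharge term q·N_q = 45.54 × 11.1 = 505.49 kPa; self-weight term 0.5·γ·B·N_γ·s_γ = 0.5 × 14.643 × 3 × 11.5 × 0.89 = 224.81 kPa.
q_ult = 520.15 + 505.49 + 224.81 = 1250.4 kPa.
q_all = 1250.4 / 2.5 = 500.18 kPa.

q_all ≈ 500 kPa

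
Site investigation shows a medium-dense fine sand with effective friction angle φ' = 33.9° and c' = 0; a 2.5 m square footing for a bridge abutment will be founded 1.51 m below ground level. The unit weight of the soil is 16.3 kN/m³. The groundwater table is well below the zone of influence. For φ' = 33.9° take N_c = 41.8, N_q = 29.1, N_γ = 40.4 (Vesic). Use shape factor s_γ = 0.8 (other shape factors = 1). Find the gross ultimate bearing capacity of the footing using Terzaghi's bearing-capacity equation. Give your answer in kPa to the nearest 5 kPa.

q_ult ≈ 1375 kPa

Effective surcharge at the founding depth q = γ·D_f = 16.3 × 1.51 = 24.613 kPa.
q_ult = q·N_q + 0.5·γ·B·N_γ·s_γ
     = 24.613 × 29.1 + 0.5 × 16.3 × 2.5 × 40.4 × 0.8
     = 716.24 + 658.52 = 1374.8 kPa.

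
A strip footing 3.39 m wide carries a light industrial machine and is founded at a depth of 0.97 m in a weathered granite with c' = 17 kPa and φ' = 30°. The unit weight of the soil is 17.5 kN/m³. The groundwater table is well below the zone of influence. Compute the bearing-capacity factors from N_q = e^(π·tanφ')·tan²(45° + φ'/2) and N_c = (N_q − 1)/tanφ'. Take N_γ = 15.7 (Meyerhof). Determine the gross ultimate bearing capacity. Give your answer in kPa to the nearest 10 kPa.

q_ult ≈ 1290 kPa

tan30° = 0.5774, so N_q = e^(π×0.5774)·tan²(60°) = 6.134 × 3.0 = 18.4.
N_c = (18.4 − 1)/tan30° = 30.14.
q = γ·D_f = 17.5 × 0.97 = 16.975 kPa.
c·N_c = 17 × 30.14 = 512.37 kPa
q·N_q = 16.975 × 18.401 = 312.36 kPa
0.5·γ·B·N_γ = 0.5 × 17.5 × 3.39 × 15.7 = 465.7 kPa
q_ult = 512.37 + 312.36 + 465.7 = 1290.4 kPa.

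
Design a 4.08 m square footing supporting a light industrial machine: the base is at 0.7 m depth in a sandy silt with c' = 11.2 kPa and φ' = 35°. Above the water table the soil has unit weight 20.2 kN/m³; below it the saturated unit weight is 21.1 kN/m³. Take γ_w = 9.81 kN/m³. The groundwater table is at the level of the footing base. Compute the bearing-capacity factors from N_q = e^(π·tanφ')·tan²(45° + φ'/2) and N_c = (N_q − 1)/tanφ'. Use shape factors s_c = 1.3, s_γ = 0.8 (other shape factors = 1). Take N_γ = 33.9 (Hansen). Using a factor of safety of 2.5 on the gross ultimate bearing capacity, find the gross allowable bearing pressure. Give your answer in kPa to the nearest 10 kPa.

q_all ≈ 710 kPa

N_q = e^(π·tan35°)·tan²(62.5°) = 33.3; N_c = (N_q − 1)/tanφ' = 46.12.
Overburden at base level: q = 20.2 × 0.7 = 14.14 kPa.
Below the base the soil is submerged, so the ½γBN_γ term uses γ' = 21.1 − 9.81 = 11.29 kN/m³.
Cohesion term c·N_c·s_c = 11.2 × 46.124 × 1.3 = 671.56 kPa; surcharge term q·N_q = 14.14 × 33.296 = 470.81 kPa; self-weight term 0.5·γ·B·N_γ·s_γ = 0.5 × 11.29 × 4.08 × 33.9 × 0.8 = 624.62 kPa.
q_ult = 671.56 + 470.81 + 624.62 = 1767 kPa.
q_all = 1767 / 2.5 = 706.79 kPa.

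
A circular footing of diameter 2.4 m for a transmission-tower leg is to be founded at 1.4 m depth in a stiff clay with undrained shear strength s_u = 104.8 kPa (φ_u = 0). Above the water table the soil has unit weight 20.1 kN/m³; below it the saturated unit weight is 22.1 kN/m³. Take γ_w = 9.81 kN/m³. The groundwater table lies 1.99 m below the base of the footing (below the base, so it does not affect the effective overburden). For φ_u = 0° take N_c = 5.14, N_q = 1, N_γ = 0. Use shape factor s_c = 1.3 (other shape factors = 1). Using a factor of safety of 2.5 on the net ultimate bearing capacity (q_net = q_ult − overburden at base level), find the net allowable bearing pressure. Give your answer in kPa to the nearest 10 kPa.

q_all(net) ≈ 280 kPa

q = γ·D_f = 20.1 × 1.4 = 28.14 kPa.
c·N_c·s_c = 104.8 × 5.14 × 1.3 = 700.27 kPa
q·N_q = 28.14 × 1 = 28.14 kPa
q_ult = 700.27 + 28.14 = 728.41 kPa.
q_net = 728.41 − 28.14 = 700.27 kPa.
q_all(net) = 700.27 / 2.5 = 280.11 kPa.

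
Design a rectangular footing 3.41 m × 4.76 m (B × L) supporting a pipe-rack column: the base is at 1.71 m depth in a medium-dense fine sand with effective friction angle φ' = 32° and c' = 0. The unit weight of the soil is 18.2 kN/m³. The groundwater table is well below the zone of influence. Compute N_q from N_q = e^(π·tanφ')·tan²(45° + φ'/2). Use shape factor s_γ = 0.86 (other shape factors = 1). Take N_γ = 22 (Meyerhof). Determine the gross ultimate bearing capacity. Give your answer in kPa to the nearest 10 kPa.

tan32° = 0.6249, so N_q = e^(π×0.6249)·tan²(61°) = 7.121 × 3.255 = 23.18.
q = γ·D_f = 18.2 × 1.71 = 31.122 kPa.
q·N_q = 31.122 × 23.177 = 721.31 kPa
0.5·γ·B·N_γ·s_γ = 0.5 × 18.2 × 3.41 × 22 × 0.86 = 587.11 kPa
q_ult = 721.31 + 587.11 = 1308.4 kPa.

q_ult ≈ 1310 kPa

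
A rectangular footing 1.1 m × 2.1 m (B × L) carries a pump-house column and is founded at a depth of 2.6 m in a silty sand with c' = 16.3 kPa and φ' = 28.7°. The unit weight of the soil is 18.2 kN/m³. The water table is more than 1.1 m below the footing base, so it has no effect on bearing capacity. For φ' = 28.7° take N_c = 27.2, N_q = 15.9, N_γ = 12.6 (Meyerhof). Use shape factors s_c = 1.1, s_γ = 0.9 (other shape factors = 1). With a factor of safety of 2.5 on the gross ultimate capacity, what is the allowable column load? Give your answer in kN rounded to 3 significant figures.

P_all ≈ 1250 kN

Overburden at base level: q = 18.2 × 2.6 = 47.32 kPa.
Cohesion term c·N_c·s_c = 16.3 × 27.2 × 1.1 = 487.7 kPa; surcharge term q·N_q = 47.32 × 15.9 = 752.39 kPa; self-weight term 0.5·γ·B·N_γ·s_γ = 0.5 × 18.2 × 1.1 × 12.6 × 0.9 = 113.51 kPa.
q_ult = 487.7 + 752.39 + 113.51 = 1353.6 kPa.
Gross allowable pressure q_all = 1353.6 / 2.5 = 541.44 kPa.
Footing area = 2.31 m², so allowable column load = 541.44 × 2.31 = 1250.7 kN.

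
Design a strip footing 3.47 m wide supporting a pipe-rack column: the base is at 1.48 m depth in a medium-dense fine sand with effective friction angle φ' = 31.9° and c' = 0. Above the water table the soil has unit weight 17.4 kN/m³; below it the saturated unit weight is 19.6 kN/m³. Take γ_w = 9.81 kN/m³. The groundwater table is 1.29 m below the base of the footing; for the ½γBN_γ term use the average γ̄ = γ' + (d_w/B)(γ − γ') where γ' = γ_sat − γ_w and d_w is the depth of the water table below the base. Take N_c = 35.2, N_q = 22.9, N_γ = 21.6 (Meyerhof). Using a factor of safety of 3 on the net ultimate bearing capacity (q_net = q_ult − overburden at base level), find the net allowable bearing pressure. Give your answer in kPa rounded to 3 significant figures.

q_all(net) ≈ 346 kPa

Effective surcharge at the founding depth q = γ·D_f = 17.4 × 1.48 = 25.752 kPa.
With d_w = 1.29 m < B, γ̄ = 9.79 + (1.29/3.47) × (17.4 − 9.79) = 12.619 kN/m³.
q_ult = q·N_q + 0.5·γ·B·N_γ
     = 25.752 × 22.9 + 0.5 × 12.619 × 3.47 × 21.6
     = 589.72 + 472.91 = 1062.6 kPa.
q_net = 1062.6 − 25.752 = 1036.9 kPa.
q_all(net) = 1036.9 / 3 = 345.63 kPa.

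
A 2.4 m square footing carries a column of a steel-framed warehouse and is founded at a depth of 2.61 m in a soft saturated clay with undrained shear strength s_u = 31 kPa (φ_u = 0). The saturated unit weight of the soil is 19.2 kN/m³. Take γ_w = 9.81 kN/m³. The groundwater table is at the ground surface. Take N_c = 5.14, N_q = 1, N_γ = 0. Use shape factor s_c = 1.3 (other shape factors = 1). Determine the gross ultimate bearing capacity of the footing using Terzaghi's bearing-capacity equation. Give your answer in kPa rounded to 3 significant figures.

Water table at ground surface, so effective unit weight γ' = 19.2 − 9.81 = 9.39 kN/m³ is used throughout; overburden q = 9.39 × 2.61 = 24.508 kPa.
Cohesion term c·N_c·s_c = 31 × 5.14 × 1.3 = 207.14 kPa; surcharge term q·N_q = 24.508 × 1 = 24.508 kPa.
q_ult = 207.14 + 24.508 = 231.65 kPa.

q_ult ≈ 232 kPa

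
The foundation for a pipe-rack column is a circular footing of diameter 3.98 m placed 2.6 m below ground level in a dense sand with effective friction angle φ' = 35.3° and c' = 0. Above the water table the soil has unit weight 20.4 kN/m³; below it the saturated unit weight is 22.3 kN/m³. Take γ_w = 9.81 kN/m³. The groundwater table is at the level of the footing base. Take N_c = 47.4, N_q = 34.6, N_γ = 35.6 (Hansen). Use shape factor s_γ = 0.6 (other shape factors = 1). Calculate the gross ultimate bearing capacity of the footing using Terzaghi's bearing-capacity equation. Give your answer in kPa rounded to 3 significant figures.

Effective surcharge at the founding depth q = γ·D_f = 20.4 × 2.6 = 53.04 kPa.
The water table coincides with the base, so in the self-weight term γ → γ' = 12.49 kN/m³.
q_ult = q·N_q + 0.5·γ·B·N_γ·s_γ
     = 53.04 × 34.6 + 0.5 × 12.49 × 3.98 × 35.6 × 0.6
     = 1835.2 + 530.9 = 2366.1 kPa.

q_ult ≈ 2370 kPa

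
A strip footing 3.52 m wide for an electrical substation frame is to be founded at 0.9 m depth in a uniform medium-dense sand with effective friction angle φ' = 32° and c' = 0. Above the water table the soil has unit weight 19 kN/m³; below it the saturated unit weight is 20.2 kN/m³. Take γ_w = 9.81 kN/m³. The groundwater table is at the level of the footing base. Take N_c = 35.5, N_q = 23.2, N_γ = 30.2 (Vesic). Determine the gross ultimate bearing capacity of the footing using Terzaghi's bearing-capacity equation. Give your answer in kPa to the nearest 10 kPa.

q = γ·D_f = 19 × 0.9 = 17.1 kPa.
For the ½γBN_γ term take γ' = 20.2 − 9.81 = 10.39 kN/m³ (soil below base is submerged).
q·N_q = 17.1 × 23.2 = 396.72 kPa
0.5·γ·B·N_γ = 0.5 × 10.39 × 3.52 × 30.2 = 552.25 kPa
q_ult = 396.72 + 552.25 = 948.97 kPa.

q_ult ≈ 950 kPa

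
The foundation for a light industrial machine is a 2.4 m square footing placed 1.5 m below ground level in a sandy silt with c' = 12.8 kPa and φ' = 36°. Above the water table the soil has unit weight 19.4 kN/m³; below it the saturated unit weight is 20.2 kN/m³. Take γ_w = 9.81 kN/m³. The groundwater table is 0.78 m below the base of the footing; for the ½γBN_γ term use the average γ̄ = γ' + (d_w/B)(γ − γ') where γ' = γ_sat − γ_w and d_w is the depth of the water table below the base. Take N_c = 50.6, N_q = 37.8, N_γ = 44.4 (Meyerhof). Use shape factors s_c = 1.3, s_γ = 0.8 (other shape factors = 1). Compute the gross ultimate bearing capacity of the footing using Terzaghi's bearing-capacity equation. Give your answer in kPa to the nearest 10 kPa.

Overburden at base level: q = 19.4 × 1.5 = 29.1 kPa.
The water table is 0.78 m below the base (< B = 2.4 m), so the ½γBN_γ term uses γ̄ = γ' + (d_w/B)(γ − γ') = 10.39 + (0.78/2.4)(19.4 − 10.39) = 13.318 kN/m³.
Cohesion term c·N_c·s_c = 12.8 × 50.6 × 1.3 = 841.98 kPa; surcharge term q·N_q = 29.1 × 37.8 = 1100 kPa; self-weight term 0.5·γ·B·N_γ·s_γ = 0.5 × 13.318 × 2.4 × 44.4 × 0.8 = 567.68 kPa.
q_ult = 841.98 + 1100 + 567.68 = 2509.6 kPa.

q_ult ≈ 2510 kPa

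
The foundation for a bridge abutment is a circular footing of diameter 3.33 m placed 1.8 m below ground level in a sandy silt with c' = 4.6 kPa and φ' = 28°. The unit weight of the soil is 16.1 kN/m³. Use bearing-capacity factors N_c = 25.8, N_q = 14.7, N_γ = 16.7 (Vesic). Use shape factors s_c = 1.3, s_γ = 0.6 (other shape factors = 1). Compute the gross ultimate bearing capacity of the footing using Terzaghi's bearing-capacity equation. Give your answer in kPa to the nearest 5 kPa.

q_ult ≈ 850 kPa

q = γ·D_f = 16.1 × 1.8 = 28.98 kPa.
c·N_c·s_c = 4.6 × 25.8 × 1.3 = 154.28 kPa
q·N_q = 28.98 × 14.7 = 426.01 kPa
0.5·γ·B·N_γ·s_γ = 0.5 × 16.1 × 3.33 × 16.7 × 0.6 = 268.6 kPa
q_ult = 154.28 + 426.01 + 268.6 = 848.89 kPa.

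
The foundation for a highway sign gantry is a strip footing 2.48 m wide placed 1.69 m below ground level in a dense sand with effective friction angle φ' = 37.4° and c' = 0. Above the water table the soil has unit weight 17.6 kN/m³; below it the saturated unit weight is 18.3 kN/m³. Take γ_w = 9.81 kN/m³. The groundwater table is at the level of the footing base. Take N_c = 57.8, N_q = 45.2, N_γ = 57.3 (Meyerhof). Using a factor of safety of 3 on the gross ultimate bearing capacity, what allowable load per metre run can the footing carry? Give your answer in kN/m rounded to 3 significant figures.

Overburden at base level: q = 17.6 × 1.69 = 29.744 kPa.
Below the base the soil is submerged, so the ½γBN_γ term uses γ' = 18.3 − 9.81 = 8.49 kN/m³.
Surcharge term q·N_q = 29.744 × 45.2 = 1344.4 kPa; self-weight term 0.5·γ·B·N_γ = 0.5 × 8.49 × 2.48 × 57.3 = 603.23 kPa.
q_ult = 1344.4 + 603.23 = 1947.7 kPa.
Gross allowable pressure q_all = 1947.7 / 3 = 649.22 kPa.
Allowable wall load = q_all × B = 649.22 × 2.48 = 1610.1 kN per metre run.

≈ 1610 kN/m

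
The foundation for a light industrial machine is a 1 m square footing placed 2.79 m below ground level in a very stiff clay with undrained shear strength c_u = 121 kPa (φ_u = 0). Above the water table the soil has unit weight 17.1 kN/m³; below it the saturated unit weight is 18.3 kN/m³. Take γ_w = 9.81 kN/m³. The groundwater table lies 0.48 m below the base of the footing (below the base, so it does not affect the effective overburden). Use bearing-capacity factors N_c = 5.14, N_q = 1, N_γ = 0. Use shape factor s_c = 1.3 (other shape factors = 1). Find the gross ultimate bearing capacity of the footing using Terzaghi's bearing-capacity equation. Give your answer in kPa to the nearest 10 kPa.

Overburden at base level: q = 17.1 × 2.79 = 47.709 kPa.
Cohesion term c·N_c·s_c = 121 × 5.14 × 1.3 = 808.52 kPa; surcharge term q·N_q = 47.709 × 1 = 47.709 kPa.
q_ult = 808.52 + 47.709 = 856.23 kPa.

q_ult ≈ 860 kPa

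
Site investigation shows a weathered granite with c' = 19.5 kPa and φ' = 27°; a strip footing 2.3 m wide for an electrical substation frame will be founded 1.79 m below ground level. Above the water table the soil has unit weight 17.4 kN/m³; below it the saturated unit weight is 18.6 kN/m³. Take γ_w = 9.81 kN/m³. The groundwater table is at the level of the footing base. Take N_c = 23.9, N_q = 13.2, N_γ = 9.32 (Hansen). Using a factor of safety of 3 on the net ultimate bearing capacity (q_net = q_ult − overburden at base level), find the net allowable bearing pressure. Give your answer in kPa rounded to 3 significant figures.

q_all(net) ≈ 313 kPa

Overburden at base level: q = 17.4 × 1.79 = 31.146 kPa.
Below the base the soil is submerged, so the ½γBN_γ term uses γ' = 18.6 − 9.81 = 8.79 kN/m³.
Cohesion term c·N_c = 19.5 × 23.9 = 466.05 kPa; surcharge term q·N_q = 31.146 × 13.2 = 411.13 kPa; self-weight term 0.5·γ·B·N_γ = 0.5 × 8.79 × 2.3 × 9.32 = 94.211 kPa.
q_ult = 466.05 + 411.13 + 94.211 = 971.39 kPa.
q_net = 971.39 − 31.146 = 940.24 kPa.
q_all(net) = 940.24 / 3 = 313.41 kPa.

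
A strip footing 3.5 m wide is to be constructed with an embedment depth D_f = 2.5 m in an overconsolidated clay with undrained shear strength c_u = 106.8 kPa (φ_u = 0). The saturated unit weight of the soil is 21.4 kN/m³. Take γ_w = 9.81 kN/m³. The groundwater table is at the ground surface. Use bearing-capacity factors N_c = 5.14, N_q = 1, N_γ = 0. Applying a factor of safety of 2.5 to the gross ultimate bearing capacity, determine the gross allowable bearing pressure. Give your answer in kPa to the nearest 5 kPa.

q_all ≈ 230 kPa

γ' = 21.4 − 9.81 = 11.59 kN/m³ (submerged throughout). q = 11.59 × 2.5 = 28.975 kPa.
c·N_c = 106.8 × 5.14 = 548.95 kPa
q·N_q = 28.975 × 1 = 28.975 kPa
q_ult = 548.95 + 28.975 = 577.93 kPa.
q_all = q_ult / FS = 577.93 / 2.5 = 231.17 kPa.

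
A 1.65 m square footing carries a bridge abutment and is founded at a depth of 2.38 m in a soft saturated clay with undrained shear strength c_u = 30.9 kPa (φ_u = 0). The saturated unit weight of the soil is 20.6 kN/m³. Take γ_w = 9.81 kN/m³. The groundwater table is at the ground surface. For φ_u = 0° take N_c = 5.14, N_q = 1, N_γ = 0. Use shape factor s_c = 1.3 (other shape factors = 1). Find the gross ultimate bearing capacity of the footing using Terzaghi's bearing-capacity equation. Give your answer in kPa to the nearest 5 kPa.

γ' = 20.6 − 9.81 = 10.79 kN/m³ (submerged throughout). q = 10.79 × 2.38 = 25.68 kPa.
c·N_c·s_c = 30.9 × 5.14 × 1.3 = 206.47 kPa
q·N_q = 25.68 × 1 = 25.68 kPa
q_ult = 206.47 + 25.68 = 232.15 kPa.

q_ult ≈ 230 kPa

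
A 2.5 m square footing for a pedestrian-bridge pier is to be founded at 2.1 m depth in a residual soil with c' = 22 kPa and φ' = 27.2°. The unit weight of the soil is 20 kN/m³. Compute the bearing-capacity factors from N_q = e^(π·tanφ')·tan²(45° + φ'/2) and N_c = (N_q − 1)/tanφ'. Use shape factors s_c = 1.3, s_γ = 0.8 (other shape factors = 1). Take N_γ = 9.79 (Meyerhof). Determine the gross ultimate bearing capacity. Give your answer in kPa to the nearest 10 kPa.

tan27.2° = 0.5139, so N_q = e^(π×0.5139)·tan²(58.6°) = 5.026 × 2.684 = 13.49.
N_c = (13.49 − 1)/tan27.2° = 24.3.
q = γ·D_f = 20 × 2.1 = 42 kPa.
c·N_c·s_c = 22 × 24.3 × 1.3 = 694.98 kPa
q·N_q = 42 × 13.488 = 566.51 kPa
0.5·γ·B·N_γ·s_γ = 0.5 × 20 × 2.5 × 9.79 × 0.8 = 195.8 kPa
q_ult = 694.98 + 566.51 + 195.8 = 1457.3 kPa.

q_ult ≈ 1460 kPa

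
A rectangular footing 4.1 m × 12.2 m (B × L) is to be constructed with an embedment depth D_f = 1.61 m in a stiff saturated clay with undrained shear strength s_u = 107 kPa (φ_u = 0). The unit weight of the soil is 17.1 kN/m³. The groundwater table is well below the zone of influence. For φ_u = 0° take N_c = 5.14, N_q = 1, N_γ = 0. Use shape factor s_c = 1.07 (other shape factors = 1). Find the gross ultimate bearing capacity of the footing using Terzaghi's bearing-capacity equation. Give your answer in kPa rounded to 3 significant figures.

q_ult ≈ 616 kPa

q = γ·D_f = 17.1 × 1.61 = 27.531 kPa.
c·N_c·s_c = 107 × 5.14 × 1.07 = 588.48 kPa
q·N_q = 27.531 × 1 = 27.531 kPa
q_ult = 588.48 + 27.531 = 616.01 kPa.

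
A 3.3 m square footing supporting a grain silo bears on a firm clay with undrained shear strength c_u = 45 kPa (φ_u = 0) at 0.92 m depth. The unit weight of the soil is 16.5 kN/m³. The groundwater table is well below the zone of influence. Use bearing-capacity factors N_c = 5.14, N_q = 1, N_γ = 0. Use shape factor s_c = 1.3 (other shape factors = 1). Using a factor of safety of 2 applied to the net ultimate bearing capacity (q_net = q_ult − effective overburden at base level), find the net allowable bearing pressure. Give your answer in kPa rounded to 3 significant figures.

q_all(net) ≈ 150 kPa

q = γ·D_f = 16.5 × 0.92 = 15.18 kPa.
c·N_c·s_c = 45 × 5.14 × 1.3 = 300.69 kPa
q·N_q = 15.18 × 1 = 15.18 kPa
q_ult = 300.69 + 15.18 = 315.87 kPa.
Net ultimate: q_net = 315.87 − 15.18 = 300.69 kPa.
q_all(net) = 300.69 / 2 = 150.34 kPa.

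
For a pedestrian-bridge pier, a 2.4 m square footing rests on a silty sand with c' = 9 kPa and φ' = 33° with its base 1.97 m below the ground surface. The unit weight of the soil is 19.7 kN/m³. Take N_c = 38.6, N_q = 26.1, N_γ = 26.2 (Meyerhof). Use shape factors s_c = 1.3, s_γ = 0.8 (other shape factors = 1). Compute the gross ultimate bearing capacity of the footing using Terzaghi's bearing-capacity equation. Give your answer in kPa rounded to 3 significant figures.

q_ult ≈ 1960 kPa

Effective surcharge at the founding depth q = γ·D_f = 19.7 × 1.97 = 38.809 kPa.
q_ult = c·N_c·s_c + q·N_q + 0.5·γ·B·N_γ·s_γ
     = 9 × 38.6 × 1.3 + 38.809 × 26.1 + 0.5 × 19.7 × 2.4 × 26.2 × 0.8
     = 451.62 + 1012.9 + 495.49 = 1960 kPa.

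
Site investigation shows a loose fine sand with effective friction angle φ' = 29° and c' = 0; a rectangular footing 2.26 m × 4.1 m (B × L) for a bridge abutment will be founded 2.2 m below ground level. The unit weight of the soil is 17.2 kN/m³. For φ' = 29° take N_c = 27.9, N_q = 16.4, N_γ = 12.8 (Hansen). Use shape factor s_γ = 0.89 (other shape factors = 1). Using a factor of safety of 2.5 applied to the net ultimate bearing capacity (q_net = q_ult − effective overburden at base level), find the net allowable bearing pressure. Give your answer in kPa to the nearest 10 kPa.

q_all(net) ≈ 320 kPa

Overburden at base level: q = 17.2 × 2.2 = 37.84 kPa.
Surcharge term q·N_q = 37.84 × 16.4 = 620.58 kPa; self-weight term 0.5·γ·B·N_γ·s_γ = 0.5 × 17.2 × 2.26 × 12.8 × 0.89 = 221.41 kPa.
q_ult = 620.58 + 221.41 = 841.99 kPa.
Net ultimate: q_net = 841.99 − 37.84 = 804.15 kPa.
q_all(net) = 804.15 / 2.5 = 321.66 kPa.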